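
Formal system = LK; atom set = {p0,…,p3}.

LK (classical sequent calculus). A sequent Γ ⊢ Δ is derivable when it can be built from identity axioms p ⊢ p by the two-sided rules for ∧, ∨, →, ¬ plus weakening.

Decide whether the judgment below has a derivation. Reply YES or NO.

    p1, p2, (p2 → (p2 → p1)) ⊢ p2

Derivation trace:
[→L] p1, p2, (p2 → (p2 → p1)) ⊢ p2
  [WL] p2, p1 ⊢ p2
    [Ax] p2 ⊢ p2
  [→L] p2, (p2 → p1) ⊢ p2
    [Ax] p2 ⊢ p2
    [WL] p2, p1 ⊢ p2
      [Ax] p2 ⊢ p2

Result: YES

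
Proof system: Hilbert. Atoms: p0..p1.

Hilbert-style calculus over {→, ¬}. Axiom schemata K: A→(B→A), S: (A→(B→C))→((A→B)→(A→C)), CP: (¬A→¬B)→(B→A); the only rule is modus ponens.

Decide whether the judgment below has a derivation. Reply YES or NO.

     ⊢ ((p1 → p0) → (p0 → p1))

Enumerate valuations to refute Γ ⊢ Δ:
  v=00: Γ:[] Δ:[((p1 → p0) → (p0 → p1))=T] refutes=False
  v=01: Γ:[] Δ:[((p1 → p0) → (p0 → p1))=T] refutes=False
  v=10: Γ:[] Δ:[((p1 → p0) → (p0 → p1))=F] refutes=True  ← countermodel

Result: NO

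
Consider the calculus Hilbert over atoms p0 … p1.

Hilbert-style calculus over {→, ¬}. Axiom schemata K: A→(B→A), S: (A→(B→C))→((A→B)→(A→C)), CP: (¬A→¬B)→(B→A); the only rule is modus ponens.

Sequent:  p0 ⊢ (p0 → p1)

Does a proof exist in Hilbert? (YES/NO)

Truth-table refutation:
  v=00: Γ:[p0=F] Δ:[(p0 → p1)=T] refutes=False
  v=01: Γ:[p0=F] Δ:[(p0 → p1)=T] refutes=False
  v=10: Γ:[p0=T] Δ:[(p0 → p1)=F] refutes=True  ← countermodel

Result: NO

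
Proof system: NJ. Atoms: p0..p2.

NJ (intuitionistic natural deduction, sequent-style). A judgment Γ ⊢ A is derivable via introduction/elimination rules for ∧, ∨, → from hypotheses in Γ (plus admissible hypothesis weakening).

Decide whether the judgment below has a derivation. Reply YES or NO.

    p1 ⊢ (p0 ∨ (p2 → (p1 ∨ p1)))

Derivation trace:
[∨I₂] p1 ⊢ (p0 ∨ (p2 → (p1 ∨ p1)))
  [→I] p1 ⊢ (p2 → (p1 ∨ p1))
    [∨I₂] p1, p2 ⊢ (p1 ∨ p1)
      [Wk] p1, p2 ⊢ p1
        [Ax] p1 ⊢ p1

Result: YES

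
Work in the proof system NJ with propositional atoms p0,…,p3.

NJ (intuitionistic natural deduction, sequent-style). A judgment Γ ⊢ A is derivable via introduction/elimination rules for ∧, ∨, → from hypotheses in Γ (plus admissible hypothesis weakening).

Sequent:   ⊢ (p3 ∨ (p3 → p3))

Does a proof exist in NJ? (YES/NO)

Proof tree:
[∨I₂]  ⊢ (p3 ∨ (p3 → p3))
  [→I]  ⊢ (p3 → p3)
    [Ax] p3 ⊢ p3

Result: YES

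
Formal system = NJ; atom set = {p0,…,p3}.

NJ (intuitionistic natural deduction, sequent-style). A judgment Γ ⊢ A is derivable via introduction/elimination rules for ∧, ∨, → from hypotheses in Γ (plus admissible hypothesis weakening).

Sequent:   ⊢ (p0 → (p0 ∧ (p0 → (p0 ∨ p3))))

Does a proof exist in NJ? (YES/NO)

Derivation (root first):
[→I]  ⊢ (p0 → (p0 ∧ (p0 → (p0 ∨ p3))))
  [∧I] p0 ⊢ (p0 ∧ (p0 → (p0 ∨ p3)))
    [Ax] p0 ⊢ p0
    [→I]  ⊢ (p0 → (p0 ∨ p3))
      [∨I₁] p0 ⊢ (p0 ∨ p3)
        [Ax] p0 ⊢ p0

Result: YES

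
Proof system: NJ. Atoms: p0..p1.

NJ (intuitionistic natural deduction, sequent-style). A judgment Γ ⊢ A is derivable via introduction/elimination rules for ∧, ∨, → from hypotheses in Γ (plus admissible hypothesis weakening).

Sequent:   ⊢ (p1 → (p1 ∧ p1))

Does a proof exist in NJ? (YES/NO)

Proof tree:
[→I]  ⊢ (p1 → (p1 ∧ p1))
  [∧I] p1 ⊢ (p1 ∧ p1)
    [Ax] p1 ⊢ p1
    [Ax] p1 ⊢ p1

Result: YES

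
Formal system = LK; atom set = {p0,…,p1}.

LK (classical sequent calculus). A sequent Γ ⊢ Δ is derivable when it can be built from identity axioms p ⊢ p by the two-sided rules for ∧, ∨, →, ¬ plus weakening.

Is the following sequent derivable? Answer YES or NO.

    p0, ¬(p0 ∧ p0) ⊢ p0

Derivation trace:
[WR] p0, ¬(p0 ∧ p0) ⊢ p0
  [¬L] p0, ¬(p0 ∧ p0) ⊢ 
    [∧R] p0 ⊢ (p0 ∧ p0)
      [Ax] p0 ⊢ p0
      [Ax] p0 ⊢ p0

Result: YES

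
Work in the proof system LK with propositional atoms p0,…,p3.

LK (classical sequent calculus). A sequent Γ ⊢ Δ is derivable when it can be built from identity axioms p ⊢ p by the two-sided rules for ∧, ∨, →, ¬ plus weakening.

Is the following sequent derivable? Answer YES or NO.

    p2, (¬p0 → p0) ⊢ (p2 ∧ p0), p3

Proof tree:
[→L] p2, (¬p0 → p0) ⊢ (p2 ∧ p0), p3
  [¬R] p2 ⊢ (p2 ∧ p0), p3, ¬p0
    [WR] p2, p0 ⊢ (p2 ∧ p0), p3
      [∧R] p2, p0 ⊢ (p2 ∧ p0)
        [Ax] p2 ⊢ p2
        [Ax] p0 ⊢ p0
  [WR] p2, p0 ⊢ (p2 ∧ p0), p3
    [∧R] p2, p0 ⊢ (p2 ∧ p0)
      [Ax] p2 ⊢ p2
      [Ax] p0 ⊢ p0

Result: YES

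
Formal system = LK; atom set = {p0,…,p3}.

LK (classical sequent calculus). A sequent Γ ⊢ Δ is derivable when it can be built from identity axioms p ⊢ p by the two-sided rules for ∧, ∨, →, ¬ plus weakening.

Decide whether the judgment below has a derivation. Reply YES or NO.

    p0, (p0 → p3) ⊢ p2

Truth-table refutation:
  v=0000: Γ:[p0=F, (p0 → p3)=T] Δ:[p2=F] refutes=False
  v=0001: Γ:[p0=F, (p0 → p3)=T] Δ:[p2=F] refutes=False
  v=0010: Γ:[p0=F, (p0 → p3)=T] Δ:[p2=T] refutes=False
  v=0011: Γ:[p0=F, (p0 → p3)=T] Δ:[p2=T] refutes=False
  v=0100: Γ:[p0=F, (p0 → p3)=T] Δ:[p2=F] refutes=False
  v=0101: Γ:[p0=F, (p0 → p3)=T] Δ:[p2=F] refutes=False
  v=0110: Γ:[p0=F, (p0 → p3)=T] Δ:[p2=T] refutes=False
  v=0111: Γ:[p0=F, (p0 → p3)=T] Δ:[p2=T] refutes=False
  v=1000: Γ:[p0=T, (p0 → p3)=F] Δ:[p2=F] refutes=False
  v=1001: Γ:[p0=T, (p0 → p3)=T] Δ:[p2=F] refutes=True  ← countermodel

Result: NO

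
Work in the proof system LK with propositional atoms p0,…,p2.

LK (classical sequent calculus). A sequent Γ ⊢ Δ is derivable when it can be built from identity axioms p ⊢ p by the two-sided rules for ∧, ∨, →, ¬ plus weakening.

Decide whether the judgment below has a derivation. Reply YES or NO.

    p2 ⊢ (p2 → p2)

Derivation trace:
[→R] p2 ⊢ (p2 → p2)
  [WL] p2, p2 ⊢ p2
    [Ax] p2 ⊢ p2

Result: YES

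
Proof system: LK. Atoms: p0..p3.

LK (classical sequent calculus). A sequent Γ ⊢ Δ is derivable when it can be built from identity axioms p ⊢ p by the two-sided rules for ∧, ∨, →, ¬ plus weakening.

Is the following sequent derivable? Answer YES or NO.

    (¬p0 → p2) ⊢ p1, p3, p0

Search for a countermodel by truth-table:
  v=0000: Γ:[(¬p0 → p2)=F] Δ:[p1=F, p3=F, p0=F] refutes=False
  v=0001: Γ:[(¬p0 → p2)=F] Δ:[p1=F, p3=T, p0=F] refutes=False
  v=0010: Γ:[(¬p0 → p2)=T] Δ:[p1=F, p3=F, p0=F] refutes=True  ← countermodel

Result: NO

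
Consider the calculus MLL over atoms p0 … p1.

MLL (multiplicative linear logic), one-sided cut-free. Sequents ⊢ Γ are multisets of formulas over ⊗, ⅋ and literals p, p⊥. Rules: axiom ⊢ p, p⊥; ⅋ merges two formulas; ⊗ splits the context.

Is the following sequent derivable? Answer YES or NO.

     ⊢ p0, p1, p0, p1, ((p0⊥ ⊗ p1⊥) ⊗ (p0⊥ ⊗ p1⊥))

Derivation (root first):
[⊗]  ⊢ p0, p1, p0, p1, ((p0⊥ ⊗ p1⊥) ⊗ (p0⊥ ⊗ p1⊥))
  [⊗]  ⊢ p0, p1, (p0⊥ ⊗ p1⊥)
    [Ax]  ⊢ p0, p0⊥
    [Ax]  ⊢ p1, p1⊥
  [⊗]  ⊢ p0, p1, (p0⊥ ⊗ p1⊥)
    [Ax]  ⊢ p0, p0⊥
    [Ax]  ⊢ p1, p1⊥

Result: YES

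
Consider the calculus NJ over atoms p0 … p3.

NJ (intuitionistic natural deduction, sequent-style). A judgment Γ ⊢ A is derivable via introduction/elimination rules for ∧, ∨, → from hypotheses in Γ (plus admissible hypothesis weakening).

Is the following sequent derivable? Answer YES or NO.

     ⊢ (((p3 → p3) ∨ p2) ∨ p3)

Derivation trace:
[∨I₁]  ⊢ (((p3 → p3) ∨ p2) ∨ p3)
  [∨I₁]  ⊢ ((p3 → p3) ∨ p2)
    [→I]  ⊢ (p3 → p3)
      [Ax] p3 ⊢ p3

Result: YES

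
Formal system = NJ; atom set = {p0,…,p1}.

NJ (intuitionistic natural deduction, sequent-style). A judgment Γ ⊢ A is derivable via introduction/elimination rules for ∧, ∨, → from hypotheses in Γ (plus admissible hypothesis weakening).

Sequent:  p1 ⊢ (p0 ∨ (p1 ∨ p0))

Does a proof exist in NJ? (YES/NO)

Derivation trace:
[∨I₂] p1 ⊢ (p0 ∨ (p1 ∨ p0))
  [∨I₁] p1 ⊢ (p1 ∨ p0)
    [Ax] p1 ⊢ p1

Result: YES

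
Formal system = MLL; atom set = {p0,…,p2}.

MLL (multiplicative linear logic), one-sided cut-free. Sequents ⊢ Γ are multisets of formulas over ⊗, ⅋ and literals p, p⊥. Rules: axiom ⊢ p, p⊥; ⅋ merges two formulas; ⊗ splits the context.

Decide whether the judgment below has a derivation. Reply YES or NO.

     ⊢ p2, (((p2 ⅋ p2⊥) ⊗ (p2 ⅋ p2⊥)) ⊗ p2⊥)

Derivation trace:
[⊗]  ⊢ p2, (((p2 ⅋ p2⊥) ⊗ (p2 ⅋ p2⊥)) ⊗ p2⊥)
  [⊗]  ⊢ ((p2 ⅋ p2⊥) ⊗ (p2 ⅋ p2⊥))
    [⅋]  ⊢ (p2 ⅋ p2⊥)
      [Ax]  ⊢ p2, p2⊥
    [⅋]  ⊢ (p2 ⅋ p2⊥)
      [Ax]  ⊢ p2, p2⊥
  [Ax]  ⊢ p2, p2⊥

Result: YES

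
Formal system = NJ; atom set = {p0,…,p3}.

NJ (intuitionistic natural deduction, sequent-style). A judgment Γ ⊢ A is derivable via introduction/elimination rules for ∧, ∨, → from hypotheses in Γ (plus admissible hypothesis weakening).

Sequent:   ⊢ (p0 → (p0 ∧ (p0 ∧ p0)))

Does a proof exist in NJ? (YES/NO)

Derivation trace:
[→I]  ⊢ (p0 → (p0 ∧ (p0 ∧ p0)))
  [∧I] p0 ⊢ (p0 ∧ (p0 ∧ p0))
    [Ax] p0 ⊢ p0
    [∧I] p0 ⊢ (p0 ∧ p0)
      [Ax] p0 ⊢ p0
      [Ax] p0 ⊢ p0

Result: YES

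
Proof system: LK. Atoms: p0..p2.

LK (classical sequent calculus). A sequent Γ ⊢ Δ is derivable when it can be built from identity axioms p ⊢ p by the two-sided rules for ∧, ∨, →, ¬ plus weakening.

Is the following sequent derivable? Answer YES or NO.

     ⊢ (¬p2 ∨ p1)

Enumerate valuations to refute Γ ⊢ Δ:
  v=000: Γ:[] Δ:[(¬p2 ∨ p1)=T] refutes=False
  v=001: Γ:[] Δ:[(¬p2 ∨ p1)=F] refutes=True  ← countermodel

Result: NO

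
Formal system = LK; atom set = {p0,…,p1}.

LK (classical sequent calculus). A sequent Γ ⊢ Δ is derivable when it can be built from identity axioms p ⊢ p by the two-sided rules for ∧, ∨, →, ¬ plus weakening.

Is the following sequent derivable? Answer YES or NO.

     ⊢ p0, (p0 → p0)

Proof tree:
[→R]  ⊢ p0, (p0 → p0)
  [WR] p0 ⊢ p0, p0
    [Ax] p0 ⊢ p0

Result: YES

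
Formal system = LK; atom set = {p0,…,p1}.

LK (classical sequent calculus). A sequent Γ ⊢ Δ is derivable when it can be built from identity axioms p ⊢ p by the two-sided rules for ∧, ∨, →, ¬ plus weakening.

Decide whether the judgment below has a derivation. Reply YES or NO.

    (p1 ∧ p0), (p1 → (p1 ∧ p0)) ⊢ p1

Proof tree:
[→L] (p1 ∧ p0), (p1 → (p1 ∧ p0)) ⊢ p1
  [∧L] (p1 ∧ p0) ⊢ p1
    [WL] p1, p0 ⊢ p1
      [Ax] p1 ⊢ p1
  [∧L] (p1 ∧ p0) ⊢ p1
    [WL] p1, p0 ⊢ p1
      [Ax] p1 ⊢ p1

Result: YES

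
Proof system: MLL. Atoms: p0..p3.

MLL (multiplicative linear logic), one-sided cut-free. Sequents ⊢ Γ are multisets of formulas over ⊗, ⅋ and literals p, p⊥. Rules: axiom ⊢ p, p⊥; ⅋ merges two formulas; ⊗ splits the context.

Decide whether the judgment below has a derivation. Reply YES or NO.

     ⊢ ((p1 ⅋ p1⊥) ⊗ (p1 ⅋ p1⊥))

Derivation trace:
[⊗]  ⊢ ((p1 ⅋ p1⊥) ⊗ (p1 ⅋ p1⊥))
  [⅋]  ⊢ (p1 ⅋ p1⊥)
    [Ax]  ⊢ p1, p1⊥
  [⅋]  ⊢ (p1 ⅋ p1⊥)
    [Ax]  ⊢ p1, p1⊥

Result: YES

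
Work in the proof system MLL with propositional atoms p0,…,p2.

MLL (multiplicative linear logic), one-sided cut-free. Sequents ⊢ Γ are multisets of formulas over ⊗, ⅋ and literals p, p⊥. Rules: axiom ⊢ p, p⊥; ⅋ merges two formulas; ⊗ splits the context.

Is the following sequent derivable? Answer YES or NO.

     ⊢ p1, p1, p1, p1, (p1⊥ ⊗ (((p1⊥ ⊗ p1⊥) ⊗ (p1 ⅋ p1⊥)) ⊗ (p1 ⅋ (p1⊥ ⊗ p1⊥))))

Derivation trace:
[⊗]  ⊢ p1, p1, p1, p1, (p1⊥ ⊗ (((p1⊥ ⊗ p1⊥) ⊗ (p1 ⅋ p1⊥)) ⊗ (p1 ⅋ (p1⊥ ⊗ p1⊥))))
  [Ax]  ⊢ p1, p1⊥
  [⊗]  ⊢ p1, p1, p1, (((p1⊥ ⊗ p1⊥) ⊗ (p1 ⅋ p1⊥)) ⊗ (p1 ⅋ (p1⊥ ⊗ p1⊥)))
    [⊗]  ⊢ p1, p1, ((p1⊥ ⊗ p1⊥) ⊗ (p1 ⅋ p1⊥))
      [⊗]  ⊢ p1, p1, (p1⊥ ⊗ p1⊥)
        [Ax]  ⊢ p1, p1⊥
        [Ax]  ⊢ p1, p1⊥
      [⅋]  ⊢ (p1 ⅋ p1⊥)
        [Ax]  ⊢ p1, p1⊥
    [⅋]  ⊢ p1, (p1 ⅋ (p1⊥ ⊗ p1⊥))
      [⊗]  ⊢ p1, p1, (p1⊥ ⊗ p1⊥)
        [Ax]  ⊢ p1, p1⊥
        [Ax]  ⊢ p1, p1⊥

Result: YES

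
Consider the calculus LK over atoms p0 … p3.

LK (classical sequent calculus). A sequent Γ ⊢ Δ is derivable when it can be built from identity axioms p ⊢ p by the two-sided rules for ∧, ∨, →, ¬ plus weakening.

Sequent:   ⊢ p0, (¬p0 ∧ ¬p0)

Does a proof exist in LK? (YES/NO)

Derivation (root first):
[∧R]  ⊢ p0, (¬p0 ∧ ¬p0)
  [¬R]  ⊢ p0, ¬p0
    [Ax] p0 ⊢ p0
  [¬R]  ⊢ p0, ¬p0
    [Ax] p0 ⊢ p0

Result: YES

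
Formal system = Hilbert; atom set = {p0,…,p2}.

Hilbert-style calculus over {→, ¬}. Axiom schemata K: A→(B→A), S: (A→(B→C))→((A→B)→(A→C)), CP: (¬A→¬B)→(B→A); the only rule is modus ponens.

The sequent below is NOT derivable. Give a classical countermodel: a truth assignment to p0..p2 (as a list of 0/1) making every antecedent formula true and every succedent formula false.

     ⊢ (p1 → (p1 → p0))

Search for a countermodel by truth-table:
  v=000: Γ:[] Δ:[(p1 → (p1 → p0))=T] refutes=False
  v=001: Γ:[] Δ:[(p1 → (p1 → p0))=T] refutes=False
  v=010: Γ:[] Δ:[(p1 → (p1 → p0))=F] refutes=True  ← countermodel

Result: [0, 1, 0]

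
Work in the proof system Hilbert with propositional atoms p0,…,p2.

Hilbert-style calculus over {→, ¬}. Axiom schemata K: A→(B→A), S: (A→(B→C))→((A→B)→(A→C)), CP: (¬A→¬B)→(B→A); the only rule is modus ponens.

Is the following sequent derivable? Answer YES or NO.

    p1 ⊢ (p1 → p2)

Truth-table refutation:
  v=000: Γ:[p1=F] Δ:[(p1 → p2)=T] refutes=False
  v=001: Γ:[p1=F] Δ:[(p1 → p2)=T] refutes=False
  v=010: Γ:[p1=T] Δ:[(p1 → p2)=F] refutes=True  ← countermodel

Result: NO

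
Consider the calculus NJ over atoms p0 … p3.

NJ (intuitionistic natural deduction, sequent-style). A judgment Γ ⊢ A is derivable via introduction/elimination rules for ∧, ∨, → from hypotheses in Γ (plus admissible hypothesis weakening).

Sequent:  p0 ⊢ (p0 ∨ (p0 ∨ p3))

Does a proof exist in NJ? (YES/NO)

Derivation trace:
[∨I₂] p0 ⊢ (p0 ∨ (p0 ∨ p3))
  [∨I₁] p0 ⊢ (p0 ∨ p3)
    [Ax] p0 ⊢ p0

Result: YES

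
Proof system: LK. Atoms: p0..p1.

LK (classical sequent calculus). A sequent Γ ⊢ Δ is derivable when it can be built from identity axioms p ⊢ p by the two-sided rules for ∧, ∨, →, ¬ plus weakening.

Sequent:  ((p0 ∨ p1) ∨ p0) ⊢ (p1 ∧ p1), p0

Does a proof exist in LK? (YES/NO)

Derivation trace:
[∨L] ((p0 ∨ p1) ∨ p0) ⊢ (p1 ∧ p1), p0
  [∨L] (p0 ∨ p1) ⊢ (p1 ∧ p1), p0
    [Ax] p0 ⊢ p0
    [∧R] p1 ⊢ (p1 ∧ p1)
      [Ax] p1 ⊢ p1
      [Ax] p1 ⊢ p1
  [Ax] p0 ⊢ p0

Result: YES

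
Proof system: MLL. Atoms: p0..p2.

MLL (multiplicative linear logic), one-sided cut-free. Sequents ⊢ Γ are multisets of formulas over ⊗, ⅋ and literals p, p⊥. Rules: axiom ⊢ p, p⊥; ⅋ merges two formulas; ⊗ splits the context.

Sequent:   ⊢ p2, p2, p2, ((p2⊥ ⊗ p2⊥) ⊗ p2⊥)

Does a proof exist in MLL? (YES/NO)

Proof tree:
[⊗]  ⊢ p2, p2, p2, ((p2⊥ ⊗ p2⊥) ⊗ p2⊥)
  [⊗]  ⊢ p2, p2, (p2⊥ ⊗ p2⊥)
    [Ax]  ⊢ p2, p2⊥
    [Ax]  ⊢ p2, p2⊥
  [Ax]  ⊢ p2, p2⊥

Result: YES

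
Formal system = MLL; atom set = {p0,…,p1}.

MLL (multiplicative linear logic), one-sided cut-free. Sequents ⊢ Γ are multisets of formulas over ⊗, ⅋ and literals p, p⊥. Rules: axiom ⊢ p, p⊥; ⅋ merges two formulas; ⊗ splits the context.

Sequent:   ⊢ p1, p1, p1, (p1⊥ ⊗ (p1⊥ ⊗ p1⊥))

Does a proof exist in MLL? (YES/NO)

Derivation (root first):
[⊗]  ⊢ p1, p1, p1, (p1⊥ ⊗ (p1⊥ ⊗ p1⊥))
  [Ax]  ⊢ p1, p1⊥
  [⊗]  ⊢ p1, p1, (p1⊥ ⊗ p1⊥)
    [Ax]  ⊢ p1, p1⊥
    [Ax]  ⊢ p1, p1⊥

Result: YES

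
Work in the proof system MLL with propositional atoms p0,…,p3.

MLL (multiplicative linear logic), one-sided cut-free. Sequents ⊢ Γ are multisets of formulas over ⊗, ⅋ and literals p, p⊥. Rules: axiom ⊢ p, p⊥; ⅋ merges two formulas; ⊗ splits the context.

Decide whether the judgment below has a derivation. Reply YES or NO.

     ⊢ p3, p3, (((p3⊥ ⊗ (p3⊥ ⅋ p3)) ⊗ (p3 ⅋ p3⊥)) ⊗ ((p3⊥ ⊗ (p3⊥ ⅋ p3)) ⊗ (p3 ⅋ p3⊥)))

Derivation trace:
[⊗]  ⊢ p3, p3, (((p3⊥ ⊗ (p3⊥ ⅋ p3)) ⊗ (p3 ⅋ p3⊥)) ⊗ ((p3⊥ ⊗ (p3⊥ ⅋ p3)) ⊗ (p3 ⅋ p3⊥)))
  [⊗]  ⊢ p3, ((p3⊥ ⊗ (p3⊥ ⅋ p3)) ⊗ (p3 ⅋ p3⊥))
    [⊗]  ⊢ p3, (p3⊥ ⊗ (p3⊥ ⅋ p3))
      [Ax]  ⊢ p3, p3⊥
      [⅋]  ⊢ (p3⊥ ⅋ p3)
        [Ax]  ⊢ p3, p3⊥
    [⅋]  ⊢ (p3 ⅋ p3⊥)
      [Ax]  ⊢ p3, p3⊥
  [⊗]  ⊢ p3, ((p3⊥ ⊗ (p3⊥ ⅋ p3)) ⊗ (p3 ⅋ p3⊥))
    [⊗]  ⊢ p3, (p3⊥ ⊗ (p3⊥ ⅋ p3))
      [Ax]  ⊢ p3, p3⊥
      [⅋]  ⊢ (p3⊥ ⅋ p3)
        [Ax]  ⊢ p3, p3⊥
    [⅋]  ⊢ (p3 ⅋ p3⊥)
      [Ax]  ⊢ p3, p3⊥

Result: YES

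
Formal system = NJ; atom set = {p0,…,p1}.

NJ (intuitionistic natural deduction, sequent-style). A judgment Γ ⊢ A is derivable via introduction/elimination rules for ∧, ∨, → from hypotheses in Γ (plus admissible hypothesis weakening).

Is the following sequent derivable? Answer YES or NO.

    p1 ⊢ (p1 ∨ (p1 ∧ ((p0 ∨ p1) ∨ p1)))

Derivation (root first):
[∨I₂] p1 ⊢ (p1 ∨ (p1 ∧ ((p0 ∨ p1) ∨ p1)))
  [∧I] p1 ⊢ (p1 ∧ ((p0 ∨ p1) ∨ p1))
    [Ax] p1 ⊢ p1
    [∨I₁] p1 ⊢ ((p0 ∨ p1) ∨ p1)
      [∨I₂] p1 ⊢ (p0 ∨ p1)
        [Ax] p1 ⊢ p1

Result: YES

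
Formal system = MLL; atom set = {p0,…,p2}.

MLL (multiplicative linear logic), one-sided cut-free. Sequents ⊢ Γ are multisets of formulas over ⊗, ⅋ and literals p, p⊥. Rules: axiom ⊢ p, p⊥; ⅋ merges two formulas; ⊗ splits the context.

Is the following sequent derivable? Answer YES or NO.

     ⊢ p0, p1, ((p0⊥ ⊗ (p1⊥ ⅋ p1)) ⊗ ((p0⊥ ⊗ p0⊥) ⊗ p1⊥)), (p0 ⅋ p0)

Derivation trace:
[⅋]  ⊢ p0, p1, ((p0⊥ ⊗ (p1⊥ ⅋ p1)) ⊗ ((p0⊥ ⊗ p0⊥) ⊗ p1⊥)), (p0 ⅋ p0)
  [⊗]  ⊢ p0, p0, p0, p1, ((p0⊥ ⊗ (p1⊥ ⅋ p1)) ⊗ ((p0⊥ ⊗ p0⊥) ⊗ p1⊥))
    [⊗]  ⊢ p0, (p0⊥ ⊗ (p1⊥ ⅋ p1))
      [Ax]  ⊢ p0, p0⊥
      [⅋]  ⊢ (p1⊥ ⅋ p1)
        [Ax]  ⊢ p1, p1⊥
    [⊗]  ⊢ p0, p0, p1, ((p0⊥ ⊗ p0⊥) ⊗ p1⊥)
      [⊗]  ⊢ p0, p0, (p0⊥ ⊗ p0⊥)
        [Ax]  ⊢ p0, p0⊥
        [Ax]  ⊢ p0, p0⊥
      [Ax]  ⊢ p1, p1⊥

Result: YES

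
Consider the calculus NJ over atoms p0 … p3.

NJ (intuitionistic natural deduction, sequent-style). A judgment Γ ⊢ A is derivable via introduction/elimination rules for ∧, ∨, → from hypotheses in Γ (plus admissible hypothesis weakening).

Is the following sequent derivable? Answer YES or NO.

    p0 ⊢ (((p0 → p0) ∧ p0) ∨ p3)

Proof tree:
[∨I₁] p0 ⊢ (((p0 → p0) ∧ p0) ∨ p3)
  [∧I] p0 ⊢ ((p0 → p0) ∧ p0)
    [→I]  ⊢ (p0 → p0)
      [Ax] p0 ⊢ p0
    [Ax] p0 ⊢ p0

Result: YES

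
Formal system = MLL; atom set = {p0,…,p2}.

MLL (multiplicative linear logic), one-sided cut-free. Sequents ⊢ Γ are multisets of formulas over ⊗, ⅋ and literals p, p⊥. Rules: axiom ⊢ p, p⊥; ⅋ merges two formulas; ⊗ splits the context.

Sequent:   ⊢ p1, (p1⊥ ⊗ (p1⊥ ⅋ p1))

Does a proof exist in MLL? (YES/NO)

Proof tree:
[⊗]  ⊢ p1, (p1⊥ ⊗ (p1⊥ ⅋ p1))
  [Ax]  ⊢ p1, p1⊥
  [⅋]  ⊢ (p1⊥ ⅋ p1)
    [Ax]  ⊢ p1, p1⊥

Result: YES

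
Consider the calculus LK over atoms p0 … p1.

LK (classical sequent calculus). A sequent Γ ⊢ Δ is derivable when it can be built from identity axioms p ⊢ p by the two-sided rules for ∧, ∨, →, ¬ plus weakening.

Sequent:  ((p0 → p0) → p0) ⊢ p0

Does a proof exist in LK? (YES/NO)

Derivation (root first):
[→L] ((p0 → p0) → p0) ⊢ p0
  [→R]  ⊢ (p0 → p0)
    [Ax] p0 ⊢ p0
  [Ax] p0 ⊢ p0

Result: YES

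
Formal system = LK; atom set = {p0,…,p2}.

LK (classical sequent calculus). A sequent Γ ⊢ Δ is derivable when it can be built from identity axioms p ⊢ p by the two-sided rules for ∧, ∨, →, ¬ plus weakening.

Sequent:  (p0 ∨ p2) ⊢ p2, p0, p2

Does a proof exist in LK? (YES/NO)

Derivation trace:
[WR] (p0 ∨ p2) ⊢ p2, p0, p2
  [∨L] (p0 ∨ p2) ⊢ p2, p0
    [Ax] p0 ⊢ p0
    [Ax] p2 ⊢ p2

Result: YES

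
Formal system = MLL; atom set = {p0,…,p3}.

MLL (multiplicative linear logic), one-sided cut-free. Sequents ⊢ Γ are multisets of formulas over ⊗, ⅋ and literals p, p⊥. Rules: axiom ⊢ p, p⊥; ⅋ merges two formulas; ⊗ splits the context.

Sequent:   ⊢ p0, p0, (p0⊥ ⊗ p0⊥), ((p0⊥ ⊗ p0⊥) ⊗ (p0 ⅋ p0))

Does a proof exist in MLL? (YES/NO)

Derivation trace:
[⊗]  ⊢ p0, p0, (p0⊥ ⊗ p0⊥), ((p0⊥ ⊗ p0⊥) ⊗ (p0 ⅋ p0))
  [⊗]  ⊢ p0, p0, (p0⊥ ⊗ p0⊥)
    [Ax]  ⊢ p0, p0⊥
    [Ax]  ⊢ p0, p0⊥
  [⅋]  ⊢ (p0⊥ ⊗ p0⊥), (p0 ⅋ p0)
    [⊗]  ⊢ p0, p0, (p0⊥ ⊗ p0⊥)
      [Ax]  ⊢ p0, p0⊥
      [Ax]  ⊢ p0, p0⊥

Result: YES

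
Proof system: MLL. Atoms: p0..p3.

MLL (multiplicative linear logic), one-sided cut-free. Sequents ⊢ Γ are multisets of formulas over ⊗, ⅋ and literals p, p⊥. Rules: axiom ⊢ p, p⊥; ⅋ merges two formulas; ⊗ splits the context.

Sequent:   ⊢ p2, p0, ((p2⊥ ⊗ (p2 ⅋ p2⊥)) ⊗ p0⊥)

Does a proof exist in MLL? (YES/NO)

Derivation trace:
[⊗]  ⊢ p2, p0, ((p2⊥ ⊗ (p2 ⅋ p2⊥)) ⊗ p0⊥)
  [⊗]  ⊢ p2, (p2⊥ ⊗ (p2 ⅋ p2⊥))
    [Ax]  ⊢ p2, p2⊥
    [⅋]  ⊢ (p2 ⅋ p2⊥)
      [Ax]  ⊢ p2, p2⊥
  [Ax]  ⊢ p0, p0⊥

Result: YES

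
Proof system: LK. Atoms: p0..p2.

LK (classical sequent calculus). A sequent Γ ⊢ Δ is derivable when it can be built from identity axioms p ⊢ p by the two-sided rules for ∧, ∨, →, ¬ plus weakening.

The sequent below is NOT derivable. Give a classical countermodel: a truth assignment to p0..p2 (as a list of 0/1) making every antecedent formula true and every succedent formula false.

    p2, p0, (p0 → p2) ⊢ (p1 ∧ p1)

Search for a countermodel by truth-table:
  v=000: Γ:[p2=F, p0=F, (p0 → p2)=T] Δ:[(p1 ∧ p1)=F] refutes=False
  v=001: Γ:[p2=T, p0=F, (p0 → p2)=T] Δ:[(p1 ∧ p1)=F] refutes=False
  v=010: Γ:[p2=F, p0=F, (p0 → p2)=T] Δ:[(p1 ∧ p1)=T] refutes=False
  v=011: Γ:[p2=T, p0=F, (p0 → p2)=T] Δ:[(p1 ∧ p1)=T] refutes=False
  v=100: Γ:[p2=F, p0=T, (p0 → p2)=F] Δ:[(p1 ∧ p1)=F] refutes=False
  v=101: Γ:[p2=T, p0=T, (p0 → p2)=T] Δ:[(p1 ∧ p1)=F] refutes=True  ← countermodel

Result: [1, 0, 1]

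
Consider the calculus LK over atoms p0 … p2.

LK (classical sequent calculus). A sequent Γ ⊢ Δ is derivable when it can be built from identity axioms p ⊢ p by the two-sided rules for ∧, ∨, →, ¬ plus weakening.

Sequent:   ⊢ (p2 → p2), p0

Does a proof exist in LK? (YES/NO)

Proof tree:
[WR]  ⊢ (p2 → p2), p0
  [→R]  ⊢ (p2 → p2)
    [Ax] p2 ⊢ p2

Result: YES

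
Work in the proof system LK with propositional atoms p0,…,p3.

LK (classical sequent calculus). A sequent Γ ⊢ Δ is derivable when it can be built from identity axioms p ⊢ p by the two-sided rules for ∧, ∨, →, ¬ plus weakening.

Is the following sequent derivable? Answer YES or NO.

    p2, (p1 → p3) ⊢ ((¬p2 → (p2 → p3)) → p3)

Enumerate valuations to refute Γ ⊢ Δ:
  v=0000: Γ:[p2=F, (p1 → p3)=T] Δ:[((¬p2 → (p2 → p3)) → p3)=F] refutes=False
  v=0001: Γ:[p2=F, (p1 → p3)=T] Δ:[((¬p2 → (p2 → p3)) → p3)=T] refutes=False
  v=0010: Γ:[p2=T, (p1 → p3)=T] Δ:[((¬p2 → (p2 → p3)) → p3)=F] refutes=True  ← countermodel

Result: NO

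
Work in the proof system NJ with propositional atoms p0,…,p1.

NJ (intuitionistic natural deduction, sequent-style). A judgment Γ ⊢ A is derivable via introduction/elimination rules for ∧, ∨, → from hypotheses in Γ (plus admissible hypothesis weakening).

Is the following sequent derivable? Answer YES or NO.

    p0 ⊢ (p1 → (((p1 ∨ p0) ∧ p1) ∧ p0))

Derivation trace:
[→I] p0 ⊢ (p1 → (((p1 ∨ p0) ∧ p1) ∧ p0))
  [∧I] p1, p0 ⊢ (((p1 ∨ p0) ∧ p1) ∧ p0)
    [∧I] p1, p0 ⊢ ((p1 ∨ p0) ∧ p1)
      [∨I₂] p0 ⊢ (p1 ∨ p0)
        [Ax] p0 ⊢ p0
      [Ax] p1 ⊢ p1
    [Ax] p0 ⊢ p0

Result: YES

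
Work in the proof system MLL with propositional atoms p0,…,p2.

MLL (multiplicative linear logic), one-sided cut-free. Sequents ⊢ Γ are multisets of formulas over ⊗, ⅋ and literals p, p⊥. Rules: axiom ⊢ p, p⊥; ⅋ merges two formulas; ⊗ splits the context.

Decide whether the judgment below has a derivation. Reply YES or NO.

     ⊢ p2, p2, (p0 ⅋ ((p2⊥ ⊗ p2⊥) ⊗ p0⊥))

Derivation trace:
[⅋]  ⊢ p2, p2, (p0 ⅋ ((p2⊥ ⊗ p2⊥) ⊗ p0⊥))
  [⊗]  ⊢ p2, p2, p0, ((p2⊥ ⊗ p2⊥) ⊗ p0⊥)
    [⊗]  ⊢ p2, p2, (p2⊥ ⊗ p2⊥)
      [Ax]  ⊢ p2, p2⊥
      [Ax]  ⊢ p2, p2⊥
    [Ax]  ⊢ p0, p0⊥

Result: YES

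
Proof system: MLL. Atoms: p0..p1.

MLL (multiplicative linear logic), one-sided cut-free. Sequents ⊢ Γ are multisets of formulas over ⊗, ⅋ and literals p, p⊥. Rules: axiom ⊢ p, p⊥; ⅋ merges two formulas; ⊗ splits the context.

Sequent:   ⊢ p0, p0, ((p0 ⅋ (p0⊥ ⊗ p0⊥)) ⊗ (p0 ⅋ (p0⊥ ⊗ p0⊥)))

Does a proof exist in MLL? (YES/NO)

Proof tree:
[⊗]  ⊢ p0, p0, ((p0 ⅋ (p0⊥ ⊗ p0⊥)) ⊗ (p0 ⅋ (p0⊥ ⊗ p0⊥)))
  [⅋]  ⊢ p0, (p0 ⅋ (p0⊥ ⊗ p0⊥))
    [⊗]  ⊢ p0, p0, (p0⊥ ⊗ p0⊥)
      [Ax]  ⊢ p0, p0⊥
      [Ax]  ⊢ p0, p0⊥
  [⅋]  ⊢ p0, (p0 ⅋ (p0⊥ ⊗ p0⊥))
    [⊗]  ⊢ p0, p0, (p0⊥ ⊗ p0⊥)
      [Ax]  ⊢ p0, p0⊥
      [Ax]  ⊢ p0, p0⊥

Result: YES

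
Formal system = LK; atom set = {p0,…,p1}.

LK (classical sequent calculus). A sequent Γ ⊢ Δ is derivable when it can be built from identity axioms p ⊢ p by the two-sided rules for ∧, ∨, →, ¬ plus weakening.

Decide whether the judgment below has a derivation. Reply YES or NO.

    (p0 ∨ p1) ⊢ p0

Search for a countermodel by truth-table:
  v=00: Γ:[(p0 ∨ p1)=F] Δ:[p0=F] refutes=False
  v=01: Γ:[(p0 ∨ p1)=T] Δ:[p0=F] refutes=True  ← countermodel

Result: NO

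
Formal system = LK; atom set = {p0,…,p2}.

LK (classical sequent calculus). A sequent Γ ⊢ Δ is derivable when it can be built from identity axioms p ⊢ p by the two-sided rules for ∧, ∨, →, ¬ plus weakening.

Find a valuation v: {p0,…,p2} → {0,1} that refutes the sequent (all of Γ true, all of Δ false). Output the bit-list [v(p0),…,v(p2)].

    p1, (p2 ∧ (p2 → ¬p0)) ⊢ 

Truth-table refutation:
  v=000: Γ:[p1=F, (p2 ∧ (p2 → ¬p0))=F] Δ:[] refutes=False
  v=001: Γ:[p1=F, (p2 ∧ (p2 → ¬p0))=T] Δ:[] refutes=False
  v=010: Γ:[p1=T, (p2 ∧ (p2 → ¬p0))=F] Δ:[] refutes=False
  v=011: Γ:[p1=T, (p2 ∧ (p2 → ¬p0))=T] Δ:[] refutes=True  ← countermodel

Result: [0, 1, 1]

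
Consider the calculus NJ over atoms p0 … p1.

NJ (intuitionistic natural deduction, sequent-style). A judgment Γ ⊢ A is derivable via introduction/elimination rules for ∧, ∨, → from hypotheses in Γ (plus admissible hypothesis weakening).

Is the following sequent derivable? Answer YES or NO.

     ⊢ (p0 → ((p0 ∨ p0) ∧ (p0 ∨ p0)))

Derivation trace:
[→I]  ⊢ (p0 → ((p0 ∨ p0) ∧ (p0 ∨ p0)))
  [∧I] p0 ⊢ ((p0 ∨ p0) ∧ (p0 ∨ p0))
    [∨I₁] p0 ⊢ (p0 ∨ p0)
      [Ax] p0 ⊢ p0
    [∨I₁] p0 ⊢ (p0 ∨ p0)
      [Ax] p0 ⊢ p0

Result: YES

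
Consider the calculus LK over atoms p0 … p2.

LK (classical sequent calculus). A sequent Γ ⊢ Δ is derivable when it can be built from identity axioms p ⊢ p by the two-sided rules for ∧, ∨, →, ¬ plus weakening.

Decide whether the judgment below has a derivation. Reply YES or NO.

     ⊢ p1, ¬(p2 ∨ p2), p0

Truth-table refutation:
  v=000: Γ:[] Δ:[p1=F, ¬(p2 ∨ p2)=T, p0=F] refutes=False
  v=001: Γ:[] Δ:[p1=F, ¬(p2 ∨ p2)=F, p0=F] refutes=True  ← countermodel

Result: NO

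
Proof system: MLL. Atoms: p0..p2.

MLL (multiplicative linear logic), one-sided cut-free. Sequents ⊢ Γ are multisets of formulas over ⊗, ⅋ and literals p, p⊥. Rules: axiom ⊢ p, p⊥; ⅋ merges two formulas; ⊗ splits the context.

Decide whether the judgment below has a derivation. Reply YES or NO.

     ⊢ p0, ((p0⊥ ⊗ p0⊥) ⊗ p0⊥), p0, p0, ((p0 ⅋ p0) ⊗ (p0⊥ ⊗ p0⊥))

Proof tree:
[⊗]  ⊢ p0, ((p0⊥ ⊗ p0⊥) ⊗ p0⊥), p0, p0, ((p0 ⅋ p0) ⊗ (p0⊥ ⊗ p0⊥))
  [⅋]  ⊢ p0, ((p0⊥ ⊗ p0⊥) ⊗ p0⊥), (p0 ⅋ p0)
    [⊗]  ⊢ p0, p0, p0, ((p0⊥ ⊗ p0⊥) ⊗ p0⊥)
      [⊗]  ⊢ p0, p0, (p0⊥ ⊗ p0⊥)
        [Ax]  ⊢ p0, p0⊥
        [Ax]  ⊢ p0, p0⊥
      [Ax]  ⊢ p0, p0⊥
  [⊗]  ⊢ p0, p0, (p0⊥ ⊗ p0⊥)
    [Ax]  ⊢ p0, p0⊥
    [Ax]  ⊢ p0, p0⊥

Result: YES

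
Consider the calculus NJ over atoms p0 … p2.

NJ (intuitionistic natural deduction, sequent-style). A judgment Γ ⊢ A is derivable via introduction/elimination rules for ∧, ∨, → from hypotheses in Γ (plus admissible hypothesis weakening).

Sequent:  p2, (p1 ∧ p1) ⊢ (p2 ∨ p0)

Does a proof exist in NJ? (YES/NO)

Proof tree:
[Wk] p2, (p1 ∧ p1) ⊢ (p2 ∨ p0)
  [∨I₁] p2 ⊢ (p2 ∨ p0)
    [Ax] p2 ⊢ p2

Result: YES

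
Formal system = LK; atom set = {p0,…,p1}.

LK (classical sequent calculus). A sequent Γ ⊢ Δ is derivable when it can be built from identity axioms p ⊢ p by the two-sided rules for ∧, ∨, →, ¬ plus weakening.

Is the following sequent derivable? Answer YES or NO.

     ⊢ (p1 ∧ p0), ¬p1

Enumerate valuations to refute Γ ⊢ Δ:
  v=00: Γ:[] Δ:[(p1 ∧ p0)=F, ¬p1=T] refutes=False
  v=01: Γ:[] Δ:[(p1 ∧ p0)=F, ¬p1=F] refutes=True  ← countermodel

Result: NO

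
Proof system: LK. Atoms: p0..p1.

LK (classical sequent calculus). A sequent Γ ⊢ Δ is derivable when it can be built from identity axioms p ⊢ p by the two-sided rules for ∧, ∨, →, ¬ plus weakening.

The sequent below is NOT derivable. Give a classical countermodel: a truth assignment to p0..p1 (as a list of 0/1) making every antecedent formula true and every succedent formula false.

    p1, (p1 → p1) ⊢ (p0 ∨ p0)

Search for a countermodel by truth-table:
  v=00: Γ:[p1=F, (p1 → p1)=T] Δ:[(p0 ∨ p0)=F] refutes=False
  v=01: Γ:[p1=T, (p1 → p1)=T] Δ:[(p0 ∨ p0)=F] refutes=True  ← countermodel

Result: [0, 1]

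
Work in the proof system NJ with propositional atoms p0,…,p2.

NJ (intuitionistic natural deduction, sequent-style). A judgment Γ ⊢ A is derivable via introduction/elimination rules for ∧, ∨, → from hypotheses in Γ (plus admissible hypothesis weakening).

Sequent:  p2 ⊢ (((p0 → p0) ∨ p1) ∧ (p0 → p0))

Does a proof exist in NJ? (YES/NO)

Proof tree:
[Wk] p2 ⊢ (((p0 → p0) ∨ p1) ∧ (p0 → p0))
  [∧I]  ⊢ (((p0 → p0) ∨ p1) ∧ (p0 → p0))
    [∨I₁]  ⊢ ((p0 → p0) ∨ p1)
      [→I]  ⊢ (p0 → p0)
        [Ax] p0 ⊢ p0
    [→I]  ⊢ (p0 → p0)
      [Ax] p0 ⊢ p0

Result: YES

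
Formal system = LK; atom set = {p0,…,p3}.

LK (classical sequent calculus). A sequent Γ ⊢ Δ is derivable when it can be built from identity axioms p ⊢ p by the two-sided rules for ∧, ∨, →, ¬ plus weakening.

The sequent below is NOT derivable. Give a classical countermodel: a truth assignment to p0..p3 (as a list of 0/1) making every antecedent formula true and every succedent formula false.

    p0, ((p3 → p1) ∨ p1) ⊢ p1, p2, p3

Search for a countermodel by truth-table:
  v=0000: Γ:[p0=F, ((p3 → p1) ∨ p1)=T] Δ:[p1=F, p2=F, p3=F] refutes=False
  v=0001: Γ:[p0=F, ((p3 → p1) ∨ p1)=F] Δ:[p1=F, p2=F, p3=T] refutes=False
  v=0010: Γ:[p0=F, ((p3 → p1) ∨ p1)=T] Δ:[p1=F, p2=T, p3=F] refutes=False
  v=0011: Γ:[p0=F, ((p3 → p1) ∨ p1)=F] Δ:[p1=F, p2=T, p3=T] refutes=False
  v=0100: Γ:[p0=F, ((p3 → p1) ∨ p1)=T] Δ:[p1=T, p2=F, p3=F] refutes=False
  v=0101: Γ:[p0=F, ((p3 → p1) ∨ p1)=T] Δ:[p1=T, p2=F, p3=T] refutes=False
  v=0110: Γ:[p0=F, ((p3 → p1) ∨ p1)=T] Δ:[p1=T, p2=T, p3=F] refutes=False
  v=0111: Γ:[p0=F, ((p3 → p1) ∨ p1)=T] Δ:[p1=T, p2=T, p3=T] refutes=False
  v=1000: Γ:[p0=T, ((p3 → p1) ∨ p1)=T] Δ:[p1=F, p2=F, p3=F] refutes=True  ← countermodel

Result: [1, 0, 0, 0]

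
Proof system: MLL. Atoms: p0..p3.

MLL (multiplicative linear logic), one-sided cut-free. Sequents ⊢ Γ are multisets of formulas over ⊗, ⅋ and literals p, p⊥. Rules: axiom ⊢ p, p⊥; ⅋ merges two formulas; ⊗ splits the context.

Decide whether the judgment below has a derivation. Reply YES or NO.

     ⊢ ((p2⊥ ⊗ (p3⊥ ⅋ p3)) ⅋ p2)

Derivation trace:
[⅋]  ⊢ ((p2⊥ ⊗ (p3⊥ ⅋ p3)) ⅋ p2)
  [⊗]  ⊢ p2, (p2⊥ ⊗ (p3⊥ ⅋ p3))
    [Ax]  ⊢ p2, p2⊥
    [⅋]  ⊢ (p3⊥ ⅋ p3)
      [Ax]  ⊢ p3, p3⊥

Result: YES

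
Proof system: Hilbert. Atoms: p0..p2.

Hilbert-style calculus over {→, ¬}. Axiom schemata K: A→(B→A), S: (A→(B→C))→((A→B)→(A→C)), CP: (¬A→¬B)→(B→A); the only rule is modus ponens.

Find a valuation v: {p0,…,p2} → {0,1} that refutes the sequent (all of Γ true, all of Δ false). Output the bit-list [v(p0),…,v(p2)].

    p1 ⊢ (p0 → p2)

Enumerate valuations to refute Γ ⊢ Δ:
  v=000: Γ:[p1=F] Δ:[(p0 → p2)=T] refutes=False
  v=001: Γ:[p1=F] Δ:[(p0 → p2)=T] refutes=False
  v=010: Γ:[p1=T] Δ:[(p0 → p2)=T] refutes=False
  v=011: Γ:[p1=T] Δ:[(p0 → p2)=T] refutes=False
  v=100: Γ:[p1=F] Δ:[(p0 → p2)=F] refutes=False
  v=101: Γ:[p1=F] Δ:[(p0 → p2)=T] refutes=False
  v=110: Γ:[p1=T] Δ:[(p0 → p2)=F] refutes=True  ← countermodel

Result: [1, 1, 0]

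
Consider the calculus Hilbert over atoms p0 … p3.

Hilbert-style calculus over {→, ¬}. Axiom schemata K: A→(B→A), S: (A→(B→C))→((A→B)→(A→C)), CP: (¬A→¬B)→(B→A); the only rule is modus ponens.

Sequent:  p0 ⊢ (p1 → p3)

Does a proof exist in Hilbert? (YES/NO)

Search for a countermodel by truth-table:
  v=0000: Γ:[p0=F] Δ:[(p1 → p3)=T] refutes=False
  v=0001: Γ:[p0=F] Δ:[(p1 → p3)=T] refutes=False
  v=0010: Γ:[p0=F] Δ:[(p1 → p3)=T] refutes=False
  v=0011: Γ:[p0=F] Δ:[(p1 → p3)=T] refutes=False
  v=0100: Γ:[p0=F] Δ:[(p1 → p3)=F] refutes=False
  v=0101: Γ:[p0=F] Δ:[(p1 → p3)=T] refutes=False
  v=0110: Γ:[p0=F] Δ:[(p1 → p3)=F] refutes=False
  v=0111: Γ:[p0=F] Δ:[(p1 → p3)=T] refutes=False
  v=1000: Γ:[p0=T] Δ:[(p1 → p3)=T] refutes=False
  v=1001: Γ:[p0=T] Δ:[(p1 → p3)=T] refutes=False
  v=1010: Γ:[p0=T] Δ:[(p1 → p3)=T] refutes=False
  v=1011: Γ:[p0=T] Δ:[(p1 → p3)=T] refutes=False
  v=1100: Γ:[p0=T] Δ:[(p1 → p3)=F] refutes=True  ← countermodel

Result: NO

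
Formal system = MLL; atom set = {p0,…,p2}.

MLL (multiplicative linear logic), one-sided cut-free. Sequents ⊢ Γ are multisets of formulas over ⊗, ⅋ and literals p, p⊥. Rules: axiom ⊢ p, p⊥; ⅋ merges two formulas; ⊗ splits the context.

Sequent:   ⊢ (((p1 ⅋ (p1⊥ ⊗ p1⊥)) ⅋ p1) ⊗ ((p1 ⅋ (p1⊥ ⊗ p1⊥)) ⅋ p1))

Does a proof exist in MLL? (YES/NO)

Derivation (root first):
[⊗]  ⊢ (((p1 ⅋ (p1⊥ ⊗ p1⊥)) ⅋ p1) ⊗ ((p1 ⅋ (p1⊥ ⊗ p1⊥)) ⅋ p1))
  [⅋]  ⊢ ((p1 ⅋ (p1⊥ ⊗ p1⊥)) ⅋ p1)
    [⅋]  ⊢ p1, (p1 ⅋ (p1⊥ ⊗ p1⊥))
      [⊗]  ⊢ p1, p1, (p1⊥ ⊗ p1⊥)
        [Ax]  ⊢ p1, p1⊥
        [Ax]  ⊢ p1, p1⊥
  [⅋]  ⊢ ((p1 ⅋ (p1⊥ ⊗ p1⊥)) ⅋ p1)
    [⅋]  ⊢ p1, (p1 ⅋ (p1⊥ ⊗ p1⊥))
      [⊗]  ⊢ p1, p1, (p1⊥ ⊗ p1⊥)
        [Ax]  ⊢ p1, p1⊥
        [Ax]  ⊢ p1, p1⊥

Result: YES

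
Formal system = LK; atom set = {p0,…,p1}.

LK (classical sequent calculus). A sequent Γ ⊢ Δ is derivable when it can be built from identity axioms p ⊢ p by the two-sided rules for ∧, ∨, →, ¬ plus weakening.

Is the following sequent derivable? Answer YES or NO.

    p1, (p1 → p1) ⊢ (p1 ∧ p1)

Proof tree:
[→L] p1, (p1 → p1) ⊢ (p1 ∧ p1)
  [Ax] p1 ⊢ p1
  [∧R] p1 ⊢ (p1 ∧ p1)
    [Ax] p1 ⊢ p1
    [Ax] p1 ⊢ p1

Result: YES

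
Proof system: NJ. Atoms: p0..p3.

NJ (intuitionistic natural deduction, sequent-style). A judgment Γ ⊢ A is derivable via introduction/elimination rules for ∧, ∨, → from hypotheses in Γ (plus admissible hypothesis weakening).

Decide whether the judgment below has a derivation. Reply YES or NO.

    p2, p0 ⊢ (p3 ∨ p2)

Derivation trace:
[Wk] p2, p0 ⊢ (p3 ∨ p2)
  [∨I₂] p2 ⊢ (p3 ∨ p2)
    [Ax] p2 ⊢ p2

Result: YES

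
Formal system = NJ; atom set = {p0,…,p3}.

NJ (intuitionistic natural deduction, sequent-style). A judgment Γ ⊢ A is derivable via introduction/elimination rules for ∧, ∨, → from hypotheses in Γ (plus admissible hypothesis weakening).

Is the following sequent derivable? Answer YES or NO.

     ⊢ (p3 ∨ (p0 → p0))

Derivation (root first):
[∨I₂]  ⊢ (p3 ∨ (p0 → p0))
  [→I]  ⊢ (p0 → p0)
    [Ax] p0 ⊢ p0

Result: YES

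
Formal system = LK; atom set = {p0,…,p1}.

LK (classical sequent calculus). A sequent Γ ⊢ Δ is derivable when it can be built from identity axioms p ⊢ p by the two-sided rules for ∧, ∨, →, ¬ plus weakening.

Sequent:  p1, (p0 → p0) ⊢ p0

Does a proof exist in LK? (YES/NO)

Search for a countermodel by truth-table:
  v=00: Γ:[p1=F, (p0 → p0)=T] Δ:[p0=F] refutes=False
  v=01: Γ:[p1=T, (p0 → p0)=T] Δ:[p0=F] refutes=True  ← countermodel

Result: NO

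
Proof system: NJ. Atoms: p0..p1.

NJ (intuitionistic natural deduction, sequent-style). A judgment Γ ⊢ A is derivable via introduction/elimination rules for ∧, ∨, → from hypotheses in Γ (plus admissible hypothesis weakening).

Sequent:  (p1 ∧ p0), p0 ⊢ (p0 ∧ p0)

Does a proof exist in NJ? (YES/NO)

Derivation (root first):
[∧I] (p1 ∧ p0), p0 ⊢ (p0 ∧ p0)
  [Wk] p0, (p1 ∧ p0) ⊢ p0
    [Ax] p0 ⊢ p0
  [Ax] p0 ⊢ p0

Result: YES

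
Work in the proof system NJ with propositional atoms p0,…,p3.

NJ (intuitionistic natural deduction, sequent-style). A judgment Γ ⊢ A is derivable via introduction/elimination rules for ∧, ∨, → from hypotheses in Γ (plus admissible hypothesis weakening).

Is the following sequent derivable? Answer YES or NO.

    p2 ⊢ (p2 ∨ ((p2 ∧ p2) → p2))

Derivation (root first):
[∨I₂] p2 ⊢ (p2 ∨ ((p2 ∧ p2) → p2))
  [→I] p2 ⊢ ((p2 ∧ p2) → p2)
    [Wk] p2, (p2 ∧ p2) ⊢ p2
      [Ax] p2 ⊢ p2

Result: YES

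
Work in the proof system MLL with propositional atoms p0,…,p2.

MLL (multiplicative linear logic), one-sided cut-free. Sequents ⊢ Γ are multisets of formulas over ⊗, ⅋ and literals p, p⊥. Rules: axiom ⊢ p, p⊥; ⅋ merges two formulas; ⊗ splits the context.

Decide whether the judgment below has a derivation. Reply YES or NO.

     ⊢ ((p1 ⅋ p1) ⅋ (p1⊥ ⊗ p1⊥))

Proof tree:
[⅋]  ⊢ ((p1 ⅋ p1) ⅋ (p1⊥ ⊗ p1⊥))
  [⅋]  ⊢ (p1⊥ ⊗ p1⊥), (p1 ⅋ p1)
    [⊗]  ⊢ p1, p1, (p1⊥ ⊗ p1⊥)
      [Ax]  ⊢ p1, p1⊥
      [Ax]  ⊢ p1, p1⊥

Result: YES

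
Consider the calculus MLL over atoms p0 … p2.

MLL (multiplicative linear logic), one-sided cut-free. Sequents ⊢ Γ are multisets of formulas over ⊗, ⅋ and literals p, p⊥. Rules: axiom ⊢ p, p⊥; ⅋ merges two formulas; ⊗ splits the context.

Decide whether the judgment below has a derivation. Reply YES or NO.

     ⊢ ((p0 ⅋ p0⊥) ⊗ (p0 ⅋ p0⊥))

Derivation trace:
[⊗]  ⊢ ((p0 ⅋ p0⊥) ⊗ (p0 ⅋ p0⊥))
  [⅋]  ⊢ (p0 ⅋ p0⊥)
    [Ax]  ⊢ p0, p0⊥
  [⅋]  ⊢ (p0 ⅋ p0⊥)
    [Ax]  ⊢ p0, p0⊥

Result: YES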